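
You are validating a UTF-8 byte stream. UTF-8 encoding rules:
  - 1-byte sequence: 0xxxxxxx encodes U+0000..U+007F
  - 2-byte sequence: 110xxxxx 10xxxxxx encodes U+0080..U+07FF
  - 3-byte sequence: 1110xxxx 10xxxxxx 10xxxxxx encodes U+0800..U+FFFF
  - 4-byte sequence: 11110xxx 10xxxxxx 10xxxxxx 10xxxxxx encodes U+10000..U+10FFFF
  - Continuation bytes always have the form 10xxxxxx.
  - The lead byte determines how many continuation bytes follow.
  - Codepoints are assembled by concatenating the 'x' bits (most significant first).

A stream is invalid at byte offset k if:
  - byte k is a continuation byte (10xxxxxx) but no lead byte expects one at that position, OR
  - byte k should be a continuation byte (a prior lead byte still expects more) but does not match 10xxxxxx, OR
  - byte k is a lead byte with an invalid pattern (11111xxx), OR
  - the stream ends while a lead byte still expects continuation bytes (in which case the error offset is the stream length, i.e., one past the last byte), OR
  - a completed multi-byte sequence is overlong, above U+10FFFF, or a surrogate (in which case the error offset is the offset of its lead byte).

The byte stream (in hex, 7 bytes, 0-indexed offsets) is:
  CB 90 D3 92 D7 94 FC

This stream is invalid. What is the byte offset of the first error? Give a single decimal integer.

Answer: 6

Derivation:
Byte[0]=CB: 2-byte lead, need 1 cont bytes. acc=0xB
Byte[1]=90: continuation. acc=(acc<<6)|0x10=0x2D0
Completed: cp=U+02D0 (starts at byte 0)
Byte[2]=D3: 2-byte lead, need 1 cont bytes. acc=0x13
Byte[3]=92: continuation. acc=(acc<<6)|0x12=0x4D2
Completed: cp=U+04D2 (starts at byte 2)
Byte[4]=D7: 2-byte lead, need 1 cont bytes. acc=0x17
Byte[5]=94: continuation. acc=(acc<<6)|0x14=0x5D4
Completed: cp=U+05D4 (starts at byte 4)
Byte[6]=FC: INVALID lead byte (not 0xxx/110x/1110/11110)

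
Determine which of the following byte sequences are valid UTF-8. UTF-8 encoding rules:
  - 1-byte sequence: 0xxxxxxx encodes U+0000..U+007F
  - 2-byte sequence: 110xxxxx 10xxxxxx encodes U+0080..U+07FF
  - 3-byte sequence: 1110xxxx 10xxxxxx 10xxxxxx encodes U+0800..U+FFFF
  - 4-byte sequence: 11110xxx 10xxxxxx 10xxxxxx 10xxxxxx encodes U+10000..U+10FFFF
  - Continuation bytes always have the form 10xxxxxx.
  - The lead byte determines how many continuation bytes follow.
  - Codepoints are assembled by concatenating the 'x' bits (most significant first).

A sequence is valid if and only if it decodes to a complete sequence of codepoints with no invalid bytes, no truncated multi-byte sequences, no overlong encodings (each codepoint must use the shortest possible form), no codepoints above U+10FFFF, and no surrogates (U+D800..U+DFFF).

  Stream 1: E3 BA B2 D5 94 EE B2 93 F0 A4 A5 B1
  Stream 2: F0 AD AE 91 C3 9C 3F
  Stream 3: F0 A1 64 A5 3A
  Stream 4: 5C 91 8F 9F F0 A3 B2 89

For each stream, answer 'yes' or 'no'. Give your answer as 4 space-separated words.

Stream 1: decodes cleanly. VALID
Stream 2: decodes cleanly. VALID
Stream 3: error at byte offset 2. INVALID
Stream 4: error at byte offset 1. INVALID

Answer: yes yes no no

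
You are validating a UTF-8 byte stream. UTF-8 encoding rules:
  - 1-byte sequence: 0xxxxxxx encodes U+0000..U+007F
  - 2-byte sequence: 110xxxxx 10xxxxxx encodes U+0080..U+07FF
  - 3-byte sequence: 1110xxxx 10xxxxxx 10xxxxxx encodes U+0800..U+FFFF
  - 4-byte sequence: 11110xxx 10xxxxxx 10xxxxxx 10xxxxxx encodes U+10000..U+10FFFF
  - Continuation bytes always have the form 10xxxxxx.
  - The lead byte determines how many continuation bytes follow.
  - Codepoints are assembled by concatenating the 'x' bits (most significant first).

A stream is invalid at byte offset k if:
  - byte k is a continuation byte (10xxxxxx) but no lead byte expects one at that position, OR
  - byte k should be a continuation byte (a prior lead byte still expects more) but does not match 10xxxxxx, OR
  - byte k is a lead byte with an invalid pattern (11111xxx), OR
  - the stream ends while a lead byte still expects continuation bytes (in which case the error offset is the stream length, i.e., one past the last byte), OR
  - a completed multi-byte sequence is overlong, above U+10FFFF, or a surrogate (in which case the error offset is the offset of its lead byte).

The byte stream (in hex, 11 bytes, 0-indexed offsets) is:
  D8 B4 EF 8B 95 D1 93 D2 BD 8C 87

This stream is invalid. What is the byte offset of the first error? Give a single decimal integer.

Byte[0]=D8: 2-byte lead, need 1 cont bytes. acc=0x18
Byte[1]=B4: continuation. acc=(acc<<6)|0x34=0x634
Completed: cp=U+0634 (starts at byte 0)
Byte[2]=EF: 3-byte lead, need 2 cont bytes. acc=0xF
Byte[3]=8B: continuation. acc=(acc<<6)|0x0B=0x3CB
Byte[4]=95: continuation. acc=(acc<<6)|0x15=0xF2D5
Completed: cp=U+F2D5 (starts at byte 2)
Byte[5]=D1: 2-byte lead, need 1 cont bytes. acc=0x11
Byte[6]=93: continuation. acc=(acc<<6)|0x13=0x453
Completed: cp=U+0453 (starts at byte 5)
Byte[7]=D2: 2-byte lead, need 1 cont bytes. acc=0x12
Byte[8]=BD: continuation. acc=(acc<<6)|0x3D=0x4BD
Completed: cp=U+04BD (starts at byte 7)
Byte[9]=8C: INVALID lead byte (not 0xxx/110x/1110/11110)

Answer: 9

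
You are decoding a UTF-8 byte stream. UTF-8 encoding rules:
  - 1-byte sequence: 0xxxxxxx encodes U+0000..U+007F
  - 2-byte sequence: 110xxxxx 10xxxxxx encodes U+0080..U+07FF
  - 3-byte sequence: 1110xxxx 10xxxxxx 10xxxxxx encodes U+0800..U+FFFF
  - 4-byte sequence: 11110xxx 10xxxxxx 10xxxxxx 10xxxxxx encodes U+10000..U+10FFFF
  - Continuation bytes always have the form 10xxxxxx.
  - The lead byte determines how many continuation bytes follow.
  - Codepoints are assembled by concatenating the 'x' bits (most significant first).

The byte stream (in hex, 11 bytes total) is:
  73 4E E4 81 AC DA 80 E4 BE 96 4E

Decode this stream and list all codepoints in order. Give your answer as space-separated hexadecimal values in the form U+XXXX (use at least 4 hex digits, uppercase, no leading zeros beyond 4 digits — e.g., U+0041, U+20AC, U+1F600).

Answer: U+0073 U+004E U+406C U+0680 U+4F96 U+004E

Derivation:
Byte[0]=73: 1-byte ASCII. cp=U+0073
Byte[1]=4E: 1-byte ASCII. cp=U+004E
Byte[2]=E4: 3-byte lead, need 2 cont bytes. acc=0x4
Byte[3]=81: continuation. acc=(acc<<6)|0x01=0x101
Byte[4]=AC: continuation. acc=(acc<<6)|0x2C=0x406C
Completed: cp=U+406C (starts at byte 2)
Byte[5]=DA: 2-byte lead, need 1 cont bytes. acc=0x1A
Byte[6]=80: continuation. acc=(acc<<6)|0x00=0x680
Completed: cp=U+0680 (starts at byte 5)
Byte[7]=E4: 3-byte lead, need 2 cont bytes. acc=0x4
Byte[8]=BE: continuation. acc=(acc<<6)|0x3E=0x13E
Byte[9]=96: continuation. acc=(acc<<6)|0x16=0x4F96
Completed: cp=U+4F96 (starts at byte 7)
Byte[10]=4E: 1-byte ASCII. cp=U+004E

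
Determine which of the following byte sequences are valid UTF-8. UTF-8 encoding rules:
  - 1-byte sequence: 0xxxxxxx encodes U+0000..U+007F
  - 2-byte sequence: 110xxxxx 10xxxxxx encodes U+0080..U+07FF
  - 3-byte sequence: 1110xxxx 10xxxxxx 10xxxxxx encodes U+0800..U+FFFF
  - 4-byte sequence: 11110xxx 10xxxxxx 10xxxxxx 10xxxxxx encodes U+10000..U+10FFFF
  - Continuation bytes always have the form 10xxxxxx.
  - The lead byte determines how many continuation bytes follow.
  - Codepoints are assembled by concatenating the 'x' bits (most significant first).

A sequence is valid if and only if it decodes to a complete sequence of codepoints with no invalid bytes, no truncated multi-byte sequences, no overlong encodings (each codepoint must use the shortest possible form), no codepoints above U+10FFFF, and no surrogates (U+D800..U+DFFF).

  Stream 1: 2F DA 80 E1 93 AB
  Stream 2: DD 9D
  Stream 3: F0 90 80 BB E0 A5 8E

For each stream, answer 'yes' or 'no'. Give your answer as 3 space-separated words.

Answer: yes yes yes

Derivation:
Stream 1: decodes cleanly. VALID
Stream 2: decodes cleanly. VALID
Stream 3: decodes cleanly. VALID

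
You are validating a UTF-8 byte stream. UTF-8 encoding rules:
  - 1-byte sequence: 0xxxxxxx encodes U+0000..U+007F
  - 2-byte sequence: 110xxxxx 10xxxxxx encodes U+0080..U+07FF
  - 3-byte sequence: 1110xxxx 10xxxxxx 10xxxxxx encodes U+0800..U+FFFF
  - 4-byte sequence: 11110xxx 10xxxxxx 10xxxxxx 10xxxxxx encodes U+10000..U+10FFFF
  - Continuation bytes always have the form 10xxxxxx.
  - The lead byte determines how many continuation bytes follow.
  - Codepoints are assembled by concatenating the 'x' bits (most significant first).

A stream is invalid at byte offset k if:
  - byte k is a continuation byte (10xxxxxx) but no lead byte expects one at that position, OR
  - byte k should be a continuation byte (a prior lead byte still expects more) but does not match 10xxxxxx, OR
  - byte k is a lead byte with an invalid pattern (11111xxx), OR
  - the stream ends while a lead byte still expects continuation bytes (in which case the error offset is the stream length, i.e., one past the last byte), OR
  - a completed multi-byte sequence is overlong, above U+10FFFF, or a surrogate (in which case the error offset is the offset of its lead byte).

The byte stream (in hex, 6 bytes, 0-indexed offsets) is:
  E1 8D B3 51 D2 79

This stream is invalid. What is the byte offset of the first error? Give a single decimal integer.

Byte[0]=E1: 3-byte lead, need 2 cont bytes. acc=0x1
Byte[1]=8D: continuation. acc=(acc<<6)|0x0D=0x4D
Byte[2]=B3: continuation. acc=(acc<<6)|0x33=0x1373
Completed: cp=U+1373 (starts at byte 0)
Byte[3]=51: 1-byte ASCII. cp=U+0051
Byte[4]=D2: 2-byte lead, need 1 cont bytes. acc=0x12
Byte[5]=79: expected 10xxxxxx continuation. INVALID

Answer: 5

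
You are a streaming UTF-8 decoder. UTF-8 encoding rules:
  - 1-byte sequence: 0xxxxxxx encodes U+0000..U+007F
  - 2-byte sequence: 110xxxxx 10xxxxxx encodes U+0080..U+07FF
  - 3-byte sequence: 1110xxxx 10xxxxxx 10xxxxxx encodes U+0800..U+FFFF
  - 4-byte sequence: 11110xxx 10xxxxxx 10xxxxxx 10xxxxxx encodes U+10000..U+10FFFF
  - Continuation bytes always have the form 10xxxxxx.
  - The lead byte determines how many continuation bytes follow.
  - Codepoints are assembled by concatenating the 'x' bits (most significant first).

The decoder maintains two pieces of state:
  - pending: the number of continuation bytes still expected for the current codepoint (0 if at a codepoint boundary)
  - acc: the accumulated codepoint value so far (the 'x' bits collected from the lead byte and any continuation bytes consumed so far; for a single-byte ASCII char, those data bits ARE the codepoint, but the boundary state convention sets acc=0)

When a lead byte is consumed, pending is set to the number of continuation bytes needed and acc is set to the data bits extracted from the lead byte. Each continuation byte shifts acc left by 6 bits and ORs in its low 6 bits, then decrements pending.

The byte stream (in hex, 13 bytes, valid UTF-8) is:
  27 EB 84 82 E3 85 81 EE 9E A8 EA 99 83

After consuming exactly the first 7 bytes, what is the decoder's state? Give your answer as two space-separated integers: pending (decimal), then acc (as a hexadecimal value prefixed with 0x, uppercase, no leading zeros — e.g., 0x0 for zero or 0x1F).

Answer: 0 0x3141

Derivation:
Byte[0]=27: 1-byte. pending=0, acc=0x0
Byte[1]=EB: 3-byte lead. pending=2, acc=0xB
Byte[2]=84: continuation. acc=(acc<<6)|0x04=0x2C4, pending=1
Byte[3]=82: continuation. acc=(acc<<6)|0x02=0xB102, pending=0
Byte[4]=E3: 3-byte lead. pending=2, acc=0x3
Byte[5]=85: continuation. acc=(acc<<6)|0x05=0xC5, pending=1
Byte[6]=81: continuation. acc=(acc<<6)|0x01=0x3141, pending=0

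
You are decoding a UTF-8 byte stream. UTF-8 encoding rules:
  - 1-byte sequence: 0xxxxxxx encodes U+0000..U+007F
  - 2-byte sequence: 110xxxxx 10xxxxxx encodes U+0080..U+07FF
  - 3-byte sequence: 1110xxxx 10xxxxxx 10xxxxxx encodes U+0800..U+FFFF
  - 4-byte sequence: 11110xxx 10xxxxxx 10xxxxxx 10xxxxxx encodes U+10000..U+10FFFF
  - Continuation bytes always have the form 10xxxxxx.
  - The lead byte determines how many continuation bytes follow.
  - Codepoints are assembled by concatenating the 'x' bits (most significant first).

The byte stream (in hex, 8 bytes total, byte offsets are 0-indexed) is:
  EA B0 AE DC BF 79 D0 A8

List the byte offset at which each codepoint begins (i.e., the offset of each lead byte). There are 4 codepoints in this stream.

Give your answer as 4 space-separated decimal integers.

Byte[0]=EA: 3-byte lead, need 2 cont bytes. acc=0xA
Byte[1]=B0: continuation. acc=(acc<<6)|0x30=0x2B0
Byte[2]=AE: continuation. acc=(acc<<6)|0x2E=0xAC2E
Completed: cp=U+AC2E (starts at byte 0)
Byte[3]=DC: 2-byte lead, need 1 cont bytes. acc=0x1C
Byte[4]=BF: continuation. acc=(acc<<6)|0x3F=0x73F
Completed: cp=U+073F (starts at byte 3)
Byte[5]=79: 1-byte ASCII. cp=U+0079
Byte[6]=D0: 2-byte lead, need 1 cont bytes. acc=0x10
Byte[7]=A8: continuation. acc=(acc<<6)|0x28=0x428
Completed: cp=U+0428 (starts at byte 6)

Answer: 0 3 5 6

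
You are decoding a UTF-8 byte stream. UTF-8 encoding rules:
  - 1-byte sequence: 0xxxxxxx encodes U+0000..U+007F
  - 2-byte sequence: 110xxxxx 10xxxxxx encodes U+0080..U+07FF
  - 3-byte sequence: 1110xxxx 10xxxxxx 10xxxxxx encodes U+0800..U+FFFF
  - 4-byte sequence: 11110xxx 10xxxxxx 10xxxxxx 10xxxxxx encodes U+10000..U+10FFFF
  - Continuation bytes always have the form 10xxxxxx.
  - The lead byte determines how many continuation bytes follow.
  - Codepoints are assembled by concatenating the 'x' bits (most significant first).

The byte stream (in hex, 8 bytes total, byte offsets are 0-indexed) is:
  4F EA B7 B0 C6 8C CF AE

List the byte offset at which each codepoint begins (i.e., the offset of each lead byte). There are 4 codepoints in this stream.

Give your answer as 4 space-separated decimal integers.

Answer: 0 1 4 6

Derivation:
Byte[0]=4F: 1-byte ASCII. cp=U+004F
Byte[1]=EA: 3-byte lead, need 2 cont bytes. acc=0xA
Byte[2]=B7: continuation. acc=(acc<<6)|0x37=0x2B7
Byte[3]=B0: continuation. acc=(acc<<6)|0x30=0xADF0
Completed: cp=U+ADF0 (starts at byte 1)
Byte[4]=C6: 2-byte lead, need 1 cont bytes. acc=0x6
Byte[5]=8C: continuation. acc=(acc<<6)|0x0C=0x18C
Completed: cp=U+018C (starts at byte 4)
Byte[6]=CF: 2-byte lead, need 1 cont bytes. acc=0xF
Byte[7]=AE: continuation. acc=(acc<<6)|0x2E=0x3EE
Completed: cp=U+03EE (starts at byte 6)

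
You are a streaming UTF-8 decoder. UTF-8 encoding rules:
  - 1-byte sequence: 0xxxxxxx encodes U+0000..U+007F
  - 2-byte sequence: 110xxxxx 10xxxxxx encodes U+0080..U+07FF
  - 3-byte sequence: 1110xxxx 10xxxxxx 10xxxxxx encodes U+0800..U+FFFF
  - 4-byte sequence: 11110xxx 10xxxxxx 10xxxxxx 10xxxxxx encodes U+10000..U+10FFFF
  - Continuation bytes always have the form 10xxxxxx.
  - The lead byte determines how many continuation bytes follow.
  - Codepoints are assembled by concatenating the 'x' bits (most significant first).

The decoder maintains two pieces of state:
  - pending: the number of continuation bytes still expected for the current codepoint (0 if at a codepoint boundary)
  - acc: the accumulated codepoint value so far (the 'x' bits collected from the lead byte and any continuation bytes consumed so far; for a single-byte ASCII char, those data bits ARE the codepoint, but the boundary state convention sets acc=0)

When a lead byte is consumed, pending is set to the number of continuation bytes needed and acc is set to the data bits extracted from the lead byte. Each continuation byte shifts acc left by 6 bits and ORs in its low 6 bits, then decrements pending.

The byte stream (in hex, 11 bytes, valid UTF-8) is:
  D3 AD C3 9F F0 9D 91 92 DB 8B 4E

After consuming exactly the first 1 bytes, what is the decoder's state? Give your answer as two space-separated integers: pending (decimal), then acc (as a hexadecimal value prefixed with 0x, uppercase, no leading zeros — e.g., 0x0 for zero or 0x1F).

Answer: 1 0x13

Derivation:
Byte[0]=D3: 2-byte lead. pending=1, acc=0x13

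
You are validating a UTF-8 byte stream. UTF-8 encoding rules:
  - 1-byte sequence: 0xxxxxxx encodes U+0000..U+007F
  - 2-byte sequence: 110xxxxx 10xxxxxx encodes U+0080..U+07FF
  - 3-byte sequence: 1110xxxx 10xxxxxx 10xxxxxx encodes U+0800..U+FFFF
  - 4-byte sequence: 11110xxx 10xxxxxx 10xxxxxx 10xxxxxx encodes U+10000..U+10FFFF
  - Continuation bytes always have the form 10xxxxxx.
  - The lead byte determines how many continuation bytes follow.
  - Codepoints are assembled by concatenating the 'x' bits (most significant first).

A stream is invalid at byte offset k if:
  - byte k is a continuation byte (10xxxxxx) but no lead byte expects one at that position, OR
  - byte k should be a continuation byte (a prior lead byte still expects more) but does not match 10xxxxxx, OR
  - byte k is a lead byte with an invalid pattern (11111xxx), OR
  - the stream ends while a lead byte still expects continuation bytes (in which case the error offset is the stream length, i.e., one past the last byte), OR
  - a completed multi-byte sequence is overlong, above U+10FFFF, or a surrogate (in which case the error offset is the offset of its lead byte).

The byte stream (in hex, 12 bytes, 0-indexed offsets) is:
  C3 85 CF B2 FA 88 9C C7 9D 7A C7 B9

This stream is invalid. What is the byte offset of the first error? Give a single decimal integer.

Answer: 4

Derivation:
Byte[0]=C3: 2-byte lead, need 1 cont bytes. acc=0x3
Byte[1]=85: continuation. acc=(acc<<6)|0x05=0xC5
Completed: cp=U+00C5 (starts at byte 0)
Byte[2]=CF: 2-byte lead, need 1 cont bytes. acc=0xF
Byte[3]=B2: continuation. acc=(acc<<6)|0x32=0x3F2
Completed: cp=U+03F2 (starts at byte 2)
Byte[4]=FA: INVALID lead byte (not 0xxx/110x/1110/11110)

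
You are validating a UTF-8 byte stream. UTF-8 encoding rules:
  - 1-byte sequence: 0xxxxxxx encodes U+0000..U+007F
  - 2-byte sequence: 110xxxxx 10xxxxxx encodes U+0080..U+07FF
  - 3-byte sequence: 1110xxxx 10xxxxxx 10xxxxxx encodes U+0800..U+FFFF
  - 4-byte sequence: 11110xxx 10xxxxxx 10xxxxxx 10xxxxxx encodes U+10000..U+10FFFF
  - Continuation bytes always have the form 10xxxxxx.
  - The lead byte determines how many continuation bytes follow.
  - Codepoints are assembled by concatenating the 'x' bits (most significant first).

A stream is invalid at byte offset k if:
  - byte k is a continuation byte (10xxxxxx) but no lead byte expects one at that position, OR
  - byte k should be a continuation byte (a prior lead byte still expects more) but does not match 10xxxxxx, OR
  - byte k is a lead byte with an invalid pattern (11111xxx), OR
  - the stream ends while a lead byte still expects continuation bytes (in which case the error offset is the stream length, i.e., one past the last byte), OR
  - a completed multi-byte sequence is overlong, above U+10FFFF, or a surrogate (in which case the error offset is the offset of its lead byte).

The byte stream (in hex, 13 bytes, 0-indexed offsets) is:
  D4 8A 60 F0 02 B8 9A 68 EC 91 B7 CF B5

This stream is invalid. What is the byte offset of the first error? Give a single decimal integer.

Answer: 4

Derivation:
Byte[0]=D4: 2-byte lead, need 1 cont bytes. acc=0x14
Byte[1]=8A: continuation. acc=(acc<<6)|0x0A=0x50A
Completed: cp=U+050A (starts at byte 0)
Byte[2]=60: 1-byte ASCII. cp=U+0060
Byte[3]=F0: 4-byte lead, need 3 cont bytes. acc=0x0
Byte[4]=02: expected 10xxxxxx continuation. INVALID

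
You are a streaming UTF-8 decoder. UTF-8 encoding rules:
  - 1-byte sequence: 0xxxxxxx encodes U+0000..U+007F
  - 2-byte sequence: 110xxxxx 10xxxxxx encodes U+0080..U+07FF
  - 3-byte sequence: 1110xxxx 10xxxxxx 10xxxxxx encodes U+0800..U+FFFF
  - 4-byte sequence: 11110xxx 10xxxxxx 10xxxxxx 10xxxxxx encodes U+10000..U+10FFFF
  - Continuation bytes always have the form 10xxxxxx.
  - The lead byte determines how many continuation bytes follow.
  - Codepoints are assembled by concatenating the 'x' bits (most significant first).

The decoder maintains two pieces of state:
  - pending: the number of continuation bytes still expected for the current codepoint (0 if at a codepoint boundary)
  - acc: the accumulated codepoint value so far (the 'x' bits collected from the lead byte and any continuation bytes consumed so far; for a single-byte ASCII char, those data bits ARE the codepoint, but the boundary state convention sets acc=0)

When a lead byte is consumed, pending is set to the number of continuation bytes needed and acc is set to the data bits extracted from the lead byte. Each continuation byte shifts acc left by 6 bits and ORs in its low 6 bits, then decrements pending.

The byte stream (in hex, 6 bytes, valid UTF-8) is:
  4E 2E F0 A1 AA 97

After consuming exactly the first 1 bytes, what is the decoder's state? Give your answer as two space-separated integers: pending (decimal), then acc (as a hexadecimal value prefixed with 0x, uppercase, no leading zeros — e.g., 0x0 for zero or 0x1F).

Byte[0]=4E: 1-byte. pending=0, acc=0x0

Answer: 0 0x0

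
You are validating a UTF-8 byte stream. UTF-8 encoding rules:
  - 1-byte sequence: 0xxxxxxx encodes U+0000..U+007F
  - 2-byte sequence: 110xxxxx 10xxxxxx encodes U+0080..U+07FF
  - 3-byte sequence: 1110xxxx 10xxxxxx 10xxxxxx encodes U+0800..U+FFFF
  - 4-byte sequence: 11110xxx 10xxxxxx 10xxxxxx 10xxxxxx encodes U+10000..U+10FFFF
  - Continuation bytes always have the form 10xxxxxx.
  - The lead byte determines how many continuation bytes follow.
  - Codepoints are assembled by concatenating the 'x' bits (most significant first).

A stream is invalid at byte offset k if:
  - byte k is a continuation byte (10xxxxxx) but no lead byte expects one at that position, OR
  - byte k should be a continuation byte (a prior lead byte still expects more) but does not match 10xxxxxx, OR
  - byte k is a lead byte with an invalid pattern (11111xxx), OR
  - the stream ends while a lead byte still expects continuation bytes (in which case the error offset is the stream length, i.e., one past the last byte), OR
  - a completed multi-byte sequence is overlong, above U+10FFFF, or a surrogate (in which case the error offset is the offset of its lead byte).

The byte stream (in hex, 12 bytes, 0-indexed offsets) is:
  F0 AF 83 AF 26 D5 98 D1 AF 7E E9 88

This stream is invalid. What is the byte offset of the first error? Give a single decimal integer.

Answer: 12

Derivation:
Byte[0]=F0: 4-byte lead, need 3 cont bytes. acc=0x0
Byte[1]=AF: continuation. acc=(acc<<6)|0x2F=0x2F
Byte[2]=83: continuation. acc=(acc<<6)|0x03=0xBC3
Byte[3]=AF: continuation. acc=(acc<<6)|0x2F=0x2F0EF
Completed: cp=U+2F0EF (starts at byte 0)
Byte[4]=26: 1-byte ASCII. cp=U+0026
Byte[5]=D5: 2-byte lead, need 1 cont bytes. acc=0x15
Byte[6]=98: continuation. acc=(acc<<6)|0x18=0x558
Completed: cp=U+0558 (starts at byte 5)
Byte[7]=D1: 2-byte lead, need 1 cont bytes. acc=0x11
Byte[8]=AF: continuation. acc=(acc<<6)|0x2F=0x46F
Completed: cp=U+046F (starts at byte 7)
Byte[9]=7E: 1-byte ASCII. cp=U+007E
Byte[10]=E9: 3-byte lead, need 2 cont bytes. acc=0x9
Byte[11]=88: continuation. acc=(acc<<6)|0x08=0x248
Byte[12]: stream ended, expected continuation. INVALID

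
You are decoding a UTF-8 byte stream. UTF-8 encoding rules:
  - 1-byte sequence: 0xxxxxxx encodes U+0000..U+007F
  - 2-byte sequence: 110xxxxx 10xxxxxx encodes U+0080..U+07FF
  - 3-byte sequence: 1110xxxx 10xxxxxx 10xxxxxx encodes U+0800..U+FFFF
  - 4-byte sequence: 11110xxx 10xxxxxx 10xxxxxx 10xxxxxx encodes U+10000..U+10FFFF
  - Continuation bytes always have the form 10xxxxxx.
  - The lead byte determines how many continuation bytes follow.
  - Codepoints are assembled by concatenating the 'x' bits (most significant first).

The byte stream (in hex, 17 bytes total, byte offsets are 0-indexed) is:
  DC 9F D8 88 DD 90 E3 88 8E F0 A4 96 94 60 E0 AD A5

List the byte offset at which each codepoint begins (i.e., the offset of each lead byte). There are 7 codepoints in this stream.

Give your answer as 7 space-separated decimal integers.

Byte[0]=DC: 2-byte lead, need 1 cont bytes. acc=0x1C
Byte[1]=9F: continuation. acc=(acc<<6)|0x1F=0x71F
Completed: cp=U+071F (starts at byte 0)
Byte[2]=D8: 2-byte lead, need 1 cont bytes. acc=0x18
Byte[3]=88: continuation. acc=(acc<<6)|0x08=0x608
Completed: cp=U+0608 (starts at byte 2)
Byte[4]=DD: 2-byte lead, need 1 cont bytes. acc=0x1D
Byte[5]=90: continuation. acc=(acc<<6)|0x10=0x750
Completed: cp=U+0750 (starts at byte 4)
Byte[6]=E3: 3-byte lead, need 2 cont bytes. acc=0x3
Byte[7]=88: continuation. acc=(acc<<6)|0x08=0xC8
Byte[8]=8E: continuation. acc=(acc<<6)|0x0E=0x320E
Completed: cp=U+320E (starts at byte 6)
Byte[9]=F0: 4-byte lead, need 3 cont bytes. acc=0x0
Byte[10]=A4: continuation. acc=(acc<<6)|0x24=0x24
Byte[11]=96: continuation. acc=(acc<<6)|0x16=0x916
Byte[12]=94: continuation. acc=(acc<<6)|0x14=0x24594
Completed: cp=U+24594 (starts at byte 9)
Byte[13]=60: 1-byte ASCII. cp=U+0060
Byte[14]=E0: 3-byte lead, need 2 cont bytes. acc=0x0
Byte[15]=AD: continuation. acc=(acc<<6)|0x2D=0x2D
Byte[16]=A5: continuation. acc=(acc<<6)|0x25=0xB65
Completed: cp=U+0B65 (starts at byte 14)

Answer: 0 2 4 6 9 13 14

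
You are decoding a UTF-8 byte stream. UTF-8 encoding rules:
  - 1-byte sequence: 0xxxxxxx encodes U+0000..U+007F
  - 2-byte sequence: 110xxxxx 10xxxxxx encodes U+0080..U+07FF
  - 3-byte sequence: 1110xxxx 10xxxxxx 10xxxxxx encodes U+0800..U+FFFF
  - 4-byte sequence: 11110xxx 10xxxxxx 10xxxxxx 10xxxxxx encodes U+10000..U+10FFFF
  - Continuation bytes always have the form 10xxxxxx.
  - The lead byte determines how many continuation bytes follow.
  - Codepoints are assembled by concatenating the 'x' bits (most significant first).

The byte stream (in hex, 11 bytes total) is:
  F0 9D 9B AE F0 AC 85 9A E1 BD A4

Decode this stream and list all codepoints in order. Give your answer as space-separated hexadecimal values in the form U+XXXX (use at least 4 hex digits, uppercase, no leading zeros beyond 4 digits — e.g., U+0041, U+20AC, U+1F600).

Byte[0]=F0: 4-byte lead, need 3 cont bytes. acc=0x0
Byte[1]=9D: continuation. acc=(acc<<6)|0x1D=0x1D
Byte[2]=9B: continuation. acc=(acc<<6)|0x1B=0x75B
Byte[3]=AE: continuation. acc=(acc<<6)|0x2E=0x1D6EE
Completed: cp=U+1D6EE (starts at byte 0)
Byte[4]=F0: 4-byte lead, need 3 cont bytes. acc=0x0
Byte[5]=AC: continuation. acc=(acc<<6)|0x2C=0x2C
Byte[6]=85: continuation. acc=(acc<<6)|0x05=0xB05
Byte[7]=9A: continuation. acc=(acc<<6)|0x1A=0x2C15A
Completed: cp=U+2C15A (starts at byte 4)
Byte[8]=E1: 3-byte lead, need 2 cont bytes. acc=0x1
Byte[9]=BD: continuation. acc=(acc<<6)|0x3D=0x7D
Byte[10]=A4: continuation. acc=(acc<<6)|0x24=0x1F64
Completed: cp=U+1F64 (starts at byte 8)

Answer: U+1D6EE U+2C15A U+1F64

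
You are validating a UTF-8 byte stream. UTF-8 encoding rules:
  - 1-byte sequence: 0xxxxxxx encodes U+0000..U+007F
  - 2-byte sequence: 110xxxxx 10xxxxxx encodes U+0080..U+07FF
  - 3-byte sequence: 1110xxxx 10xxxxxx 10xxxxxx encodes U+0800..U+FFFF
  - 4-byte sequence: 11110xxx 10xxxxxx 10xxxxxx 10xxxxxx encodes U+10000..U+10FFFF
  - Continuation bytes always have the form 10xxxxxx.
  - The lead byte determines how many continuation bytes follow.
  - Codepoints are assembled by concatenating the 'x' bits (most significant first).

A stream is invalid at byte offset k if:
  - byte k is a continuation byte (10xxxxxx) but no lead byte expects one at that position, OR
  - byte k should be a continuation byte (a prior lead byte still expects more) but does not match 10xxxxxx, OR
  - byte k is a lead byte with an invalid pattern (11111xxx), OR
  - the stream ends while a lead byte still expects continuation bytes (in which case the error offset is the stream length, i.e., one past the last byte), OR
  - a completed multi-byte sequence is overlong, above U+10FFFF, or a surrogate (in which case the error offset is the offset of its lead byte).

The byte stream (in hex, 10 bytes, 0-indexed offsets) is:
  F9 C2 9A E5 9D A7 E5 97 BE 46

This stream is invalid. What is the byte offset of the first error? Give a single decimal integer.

Answer: 0

Derivation:
Byte[0]=F9: INVALID lead byte (not 0xxx/110x/1110/11110)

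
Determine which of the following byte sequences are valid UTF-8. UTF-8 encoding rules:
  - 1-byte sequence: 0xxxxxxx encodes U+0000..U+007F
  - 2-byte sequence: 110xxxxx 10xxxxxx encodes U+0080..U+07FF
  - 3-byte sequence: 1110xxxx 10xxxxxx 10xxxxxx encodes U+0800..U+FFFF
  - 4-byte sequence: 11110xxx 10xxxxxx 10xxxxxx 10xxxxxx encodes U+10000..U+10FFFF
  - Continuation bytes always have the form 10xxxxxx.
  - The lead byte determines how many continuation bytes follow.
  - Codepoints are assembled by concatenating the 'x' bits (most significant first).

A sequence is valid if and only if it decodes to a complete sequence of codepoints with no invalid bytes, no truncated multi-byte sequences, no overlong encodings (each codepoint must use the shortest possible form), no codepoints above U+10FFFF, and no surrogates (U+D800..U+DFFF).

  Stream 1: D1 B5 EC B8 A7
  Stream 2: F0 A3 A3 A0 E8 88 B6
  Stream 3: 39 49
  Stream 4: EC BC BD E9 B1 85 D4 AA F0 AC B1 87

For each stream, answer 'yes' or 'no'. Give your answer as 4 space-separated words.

Answer: yes yes yes yes

Derivation:
Stream 1: decodes cleanly. VALID
Stream 2: decodes cleanly. VALID
Stream 3: decodes cleanly. VALID
Stream 4: decodes cleanly. VALID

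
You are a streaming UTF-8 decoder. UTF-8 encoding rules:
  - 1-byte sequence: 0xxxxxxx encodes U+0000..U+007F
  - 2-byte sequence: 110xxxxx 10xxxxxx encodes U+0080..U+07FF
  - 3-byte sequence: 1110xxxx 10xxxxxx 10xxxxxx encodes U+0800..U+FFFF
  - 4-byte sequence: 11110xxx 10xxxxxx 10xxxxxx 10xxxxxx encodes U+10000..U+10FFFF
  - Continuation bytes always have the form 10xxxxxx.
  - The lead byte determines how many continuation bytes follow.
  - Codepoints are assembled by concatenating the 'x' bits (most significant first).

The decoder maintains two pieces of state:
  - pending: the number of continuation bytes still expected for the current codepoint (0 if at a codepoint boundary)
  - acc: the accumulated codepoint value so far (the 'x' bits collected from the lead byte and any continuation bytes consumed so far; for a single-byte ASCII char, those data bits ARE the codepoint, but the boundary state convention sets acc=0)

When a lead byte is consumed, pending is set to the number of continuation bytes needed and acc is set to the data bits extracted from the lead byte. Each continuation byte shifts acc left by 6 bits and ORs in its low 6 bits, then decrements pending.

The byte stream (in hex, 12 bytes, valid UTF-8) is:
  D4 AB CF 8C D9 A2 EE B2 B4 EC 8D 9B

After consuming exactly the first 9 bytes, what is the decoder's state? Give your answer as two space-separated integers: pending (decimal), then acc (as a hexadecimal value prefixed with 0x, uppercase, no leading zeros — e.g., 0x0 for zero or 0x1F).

Answer: 0 0xECB4

Derivation:
Byte[0]=D4: 2-byte lead. pending=1, acc=0x14
Byte[1]=AB: continuation. acc=(acc<<6)|0x2B=0x52B, pending=0
Byte[2]=CF: 2-byte lead. pending=1, acc=0xF
Byte[3]=8C: continuation. acc=(acc<<6)|0x0C=0x3CC, pending=0
Byte[4]=D9: 2-byte lead. pending=1, acc=0x19
Byte[5]=A2: continuation. acc=(acc<<6)|0x22=0x662, pending=0
Byte[6]=EE: 3-byte lead. pending=2, acc=0xE
Byte[7]=B2: continuation. acc=(acc<<6)|0x32=0x3B2, pending=1
Byte[8]=B4: continuation. acc=(acc<<6)|0x34=0xECB4, pending=0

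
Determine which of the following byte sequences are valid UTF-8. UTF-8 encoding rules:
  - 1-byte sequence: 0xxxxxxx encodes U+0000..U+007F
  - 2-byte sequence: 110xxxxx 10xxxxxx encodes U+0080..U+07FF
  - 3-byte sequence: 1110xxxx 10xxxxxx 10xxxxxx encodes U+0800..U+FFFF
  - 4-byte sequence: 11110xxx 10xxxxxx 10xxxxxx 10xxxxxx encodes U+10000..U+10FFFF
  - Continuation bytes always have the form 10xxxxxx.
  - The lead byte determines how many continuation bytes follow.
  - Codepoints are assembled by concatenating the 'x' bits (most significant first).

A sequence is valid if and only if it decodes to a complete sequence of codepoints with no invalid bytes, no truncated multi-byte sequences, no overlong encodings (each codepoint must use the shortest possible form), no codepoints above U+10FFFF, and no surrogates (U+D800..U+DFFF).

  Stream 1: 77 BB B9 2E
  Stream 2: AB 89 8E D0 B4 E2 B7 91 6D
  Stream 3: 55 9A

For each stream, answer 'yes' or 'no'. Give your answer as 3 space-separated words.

Stream 1: error at byte offset 1. INVALID
Stream 2: error at byte offset 0. INVALID
Stream 3: error at byte offset 1. INVALID

Answer: no no no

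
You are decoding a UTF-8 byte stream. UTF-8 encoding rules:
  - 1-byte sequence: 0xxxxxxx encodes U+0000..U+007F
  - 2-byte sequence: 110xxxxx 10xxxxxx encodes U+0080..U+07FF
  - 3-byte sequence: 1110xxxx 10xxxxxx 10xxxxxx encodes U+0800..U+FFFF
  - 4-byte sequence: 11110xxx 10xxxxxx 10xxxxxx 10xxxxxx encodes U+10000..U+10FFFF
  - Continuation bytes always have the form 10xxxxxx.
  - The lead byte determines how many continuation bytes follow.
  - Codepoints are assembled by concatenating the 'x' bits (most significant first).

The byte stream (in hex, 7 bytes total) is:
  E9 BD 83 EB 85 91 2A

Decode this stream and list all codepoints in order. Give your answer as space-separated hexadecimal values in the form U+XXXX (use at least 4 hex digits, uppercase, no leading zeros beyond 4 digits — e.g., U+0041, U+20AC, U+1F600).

Answer: U+9F43 U+B151 U+002A

Derivation:
Byte[0]=E9: 3-byte lead, need 2 cont bytes. acc=0x9
Byte[1]=BD: continuation. acc=(acc<<6)|0x3D=0x27D
Byte[2]=83: continuation. acc=(acc<<6)|0x03=0x9F43
Completed: cp=U+9F43 (starts at byte 0)
Byte[3]=EB: 3-byte lead, need 2 cont bytes. acc=0xB
Byte[4]=85: continuation. acc=(acc<<6)|0x05=0x2C5
Byte[5]=91: continuation. acc=(acc<<6)|0x11=0xB151
Completed: cp=U+B151 (starts at byte 3)
Byte[6]=2A: 1-byte ASCII. cp=U+002A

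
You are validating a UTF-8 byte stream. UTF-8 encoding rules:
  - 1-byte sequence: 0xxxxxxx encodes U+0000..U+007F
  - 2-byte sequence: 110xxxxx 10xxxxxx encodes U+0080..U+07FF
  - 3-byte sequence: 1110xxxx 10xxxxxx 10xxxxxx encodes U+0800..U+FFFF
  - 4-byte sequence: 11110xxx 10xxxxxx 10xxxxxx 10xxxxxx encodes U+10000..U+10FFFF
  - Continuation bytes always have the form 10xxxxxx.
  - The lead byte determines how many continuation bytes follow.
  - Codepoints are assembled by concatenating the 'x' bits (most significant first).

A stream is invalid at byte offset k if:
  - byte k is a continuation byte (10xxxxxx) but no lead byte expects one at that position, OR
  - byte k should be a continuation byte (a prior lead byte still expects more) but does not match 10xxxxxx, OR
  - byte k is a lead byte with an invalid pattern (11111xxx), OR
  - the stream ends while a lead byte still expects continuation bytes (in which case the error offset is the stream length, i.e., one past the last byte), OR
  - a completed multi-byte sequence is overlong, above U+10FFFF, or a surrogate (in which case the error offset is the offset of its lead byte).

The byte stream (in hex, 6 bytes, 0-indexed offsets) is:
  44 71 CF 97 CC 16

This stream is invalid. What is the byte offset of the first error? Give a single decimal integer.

Byte[0]=44: 1-byte ASCII. cp=U+0044
Byte[1]=71: 1-byte ASCII. cp=U+0071
Byte[2]=CF: 2-byte lead, need 1 cont bytes. acc=0xF
Byte[3]=97: continuation. acc=(acc<<6)|0x17=0x3D7
Completed: cp=U+03D7 (starts at byte 2)
Byte[4]=CC: 2-byte lead, need 1 cont bytes. acc=0xC
Byte[5]=16: expected 10xxxxxx continuation. INVALID

Answer: 5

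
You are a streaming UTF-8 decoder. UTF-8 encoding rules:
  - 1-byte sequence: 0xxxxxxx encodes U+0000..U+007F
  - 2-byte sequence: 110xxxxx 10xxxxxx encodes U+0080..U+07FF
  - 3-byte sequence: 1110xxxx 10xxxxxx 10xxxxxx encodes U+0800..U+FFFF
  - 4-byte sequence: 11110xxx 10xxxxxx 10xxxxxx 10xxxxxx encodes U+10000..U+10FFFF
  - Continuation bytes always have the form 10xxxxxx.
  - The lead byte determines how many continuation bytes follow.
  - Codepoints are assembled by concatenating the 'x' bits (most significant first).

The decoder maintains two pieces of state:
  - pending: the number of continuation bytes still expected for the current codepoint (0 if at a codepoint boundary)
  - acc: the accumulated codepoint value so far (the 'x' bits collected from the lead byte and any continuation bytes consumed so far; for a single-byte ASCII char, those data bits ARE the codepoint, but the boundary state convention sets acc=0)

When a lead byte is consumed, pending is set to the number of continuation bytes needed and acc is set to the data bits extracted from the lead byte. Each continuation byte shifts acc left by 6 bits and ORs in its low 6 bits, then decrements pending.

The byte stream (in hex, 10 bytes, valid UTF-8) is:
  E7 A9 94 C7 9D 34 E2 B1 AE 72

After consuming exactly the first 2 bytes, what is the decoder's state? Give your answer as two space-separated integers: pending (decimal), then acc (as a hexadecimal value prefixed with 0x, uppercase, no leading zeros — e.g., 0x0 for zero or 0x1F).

Answer: 1 0x1E9

Derivation:
Byte[0]=E7: 3-byte lead. pending=2, acc=0x7
Byte[1]=A9: continuation. acc=(acc<<6)|0x29=0x1E9, pending=1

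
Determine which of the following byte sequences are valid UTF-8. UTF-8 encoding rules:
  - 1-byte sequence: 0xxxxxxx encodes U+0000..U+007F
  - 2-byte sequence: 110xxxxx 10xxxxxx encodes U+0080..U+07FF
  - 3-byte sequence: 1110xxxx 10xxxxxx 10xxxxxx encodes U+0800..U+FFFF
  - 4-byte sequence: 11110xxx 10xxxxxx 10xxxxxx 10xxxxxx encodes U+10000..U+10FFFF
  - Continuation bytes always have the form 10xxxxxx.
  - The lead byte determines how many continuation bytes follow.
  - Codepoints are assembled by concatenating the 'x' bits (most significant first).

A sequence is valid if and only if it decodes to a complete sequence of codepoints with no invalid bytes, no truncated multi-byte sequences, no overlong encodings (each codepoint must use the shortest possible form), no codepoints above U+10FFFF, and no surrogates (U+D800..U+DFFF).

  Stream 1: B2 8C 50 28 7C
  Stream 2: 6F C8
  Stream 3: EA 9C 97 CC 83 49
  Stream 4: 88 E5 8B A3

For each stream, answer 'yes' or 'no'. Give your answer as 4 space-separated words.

Answer: no no yes no

Derivation:
Stream 1: error at byte offset 0. INVALID
Stream 2: error at byte offset 2. INVALID
Stream 3: decodes cleanly. VALID
Stream 4: error at byte offset 0. INVALID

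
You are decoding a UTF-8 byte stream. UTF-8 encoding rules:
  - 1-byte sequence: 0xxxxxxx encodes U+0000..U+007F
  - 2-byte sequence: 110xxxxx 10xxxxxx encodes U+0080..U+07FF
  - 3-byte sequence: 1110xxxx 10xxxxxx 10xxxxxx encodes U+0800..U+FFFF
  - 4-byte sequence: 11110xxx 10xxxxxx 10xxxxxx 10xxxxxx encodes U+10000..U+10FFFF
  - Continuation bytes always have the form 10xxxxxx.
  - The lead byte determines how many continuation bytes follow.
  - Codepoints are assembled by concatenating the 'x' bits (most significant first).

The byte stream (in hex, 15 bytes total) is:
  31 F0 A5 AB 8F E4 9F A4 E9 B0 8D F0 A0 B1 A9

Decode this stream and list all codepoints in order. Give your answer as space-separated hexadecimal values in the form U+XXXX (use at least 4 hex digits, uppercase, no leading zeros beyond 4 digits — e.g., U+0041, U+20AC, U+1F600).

Answer: U+0031 U+25ACF U+47E4 U+9C0D U+20C69

Derivation:
Byte[0]=31: 1-byte ASCII. cp=U+0031
Byte[1]=F0: 4-byte lead, need 3 cont bytes. acc=0x0
Byte[2]=A5: continuation. acc=(acc<<6)|0x25=0x25
Byte[3]=AB: continuation. acc=(acc<<6)|0x2B=0x96B
Byte[4]=8F: continuation. acc=(acc<<6)|0x0F=0x25ACF
Completed: cp=U+25ACF (starts at byte 1)
Byte[5]=E4: 3-byte lead, need 2 cont bytes. acc=0x4
Byte[6]=9F: continuation. acc=(acc<<6)|0x1F=0x11F
Byte[7]=A4: continuation. acc=(acc<<6)|0x24=0x47E4
Completed: cp=U+47E4 (starts at byte 5)
Byte[8]=E9: 3-byte lead, need 2 cont bytes. acc=0x9
Byte[9]=B0: continuation. acc=(acc<<6)|0x30=0x270
Byte[10]=8D: continuation. acc=(acc<<6)|0x0D=0x9C0D
Completed: cp=U+9C0D (starts at byte 8)
Byte[11]=F0: 4-byte lead, need 3 cont bytes. acc=0x0
Byte[12]=A0: continuation. acc=(acc<<6)|0x20=0x20
Byte[13]=B1: continuation. acc=(acc<<6)|0x31=0x831
Byte[14]=A9: continuation. acc=(acc<<6)|0x29=0x20C69
Completed: cp=U+20C69 (starts at byte 11)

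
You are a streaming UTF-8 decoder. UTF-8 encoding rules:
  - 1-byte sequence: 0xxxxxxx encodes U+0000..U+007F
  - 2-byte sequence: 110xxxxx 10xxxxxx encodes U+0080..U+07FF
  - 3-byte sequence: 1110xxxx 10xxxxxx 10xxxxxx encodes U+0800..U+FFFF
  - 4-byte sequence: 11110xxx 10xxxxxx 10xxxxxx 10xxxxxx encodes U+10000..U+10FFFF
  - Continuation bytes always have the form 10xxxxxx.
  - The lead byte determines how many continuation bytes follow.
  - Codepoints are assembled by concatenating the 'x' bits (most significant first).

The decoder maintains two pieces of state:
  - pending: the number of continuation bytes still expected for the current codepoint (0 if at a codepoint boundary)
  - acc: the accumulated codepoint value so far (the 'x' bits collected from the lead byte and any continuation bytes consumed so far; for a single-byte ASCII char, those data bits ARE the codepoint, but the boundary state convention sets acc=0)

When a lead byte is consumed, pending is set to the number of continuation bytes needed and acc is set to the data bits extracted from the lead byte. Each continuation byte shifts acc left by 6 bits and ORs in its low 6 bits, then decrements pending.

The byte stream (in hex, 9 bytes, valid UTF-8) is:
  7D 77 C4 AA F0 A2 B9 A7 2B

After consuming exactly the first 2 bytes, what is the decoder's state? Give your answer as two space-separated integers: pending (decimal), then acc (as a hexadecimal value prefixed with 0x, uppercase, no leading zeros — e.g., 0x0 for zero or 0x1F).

Answer: 0 0x0

Derivation:
Byte[0]=7D: 1-byte. pending=0, acc=0x0
Byte[1]=77: 1-byte. pending=0, acc=0x0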